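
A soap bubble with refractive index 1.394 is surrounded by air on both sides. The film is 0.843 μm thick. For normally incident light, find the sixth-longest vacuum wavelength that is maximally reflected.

Top surface (1.0 → 1.394): reflection off a higher-index medium gives a half-wave phase shift.
Bottom surface (1.394 → 1.0): reflection off a lower-index medium gives no phase shift.
Exactly one π shift → a net half-wave offset.
For bright reflection here: 2 n t = (m + ½) λ.
λ = 2 n t / (m + ½). The sixth-longest wavelength is m = 5: λ = 2 × 1.394 × 843 / 5.50 = 427 nm.

427 nm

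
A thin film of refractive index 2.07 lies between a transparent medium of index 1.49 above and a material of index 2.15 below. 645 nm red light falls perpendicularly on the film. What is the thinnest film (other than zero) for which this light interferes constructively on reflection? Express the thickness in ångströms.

1558 Å

At the upper boundary (n = 1.49 to n = 2.07) the reflected ray undergoes a half-wave phase shift.
At the lower boundary (n = 2.07 to n = 2.15) the reflected ray undergoes a half-wave phase shift.
The two reflections carry the same phase change, so no net offset.
So the condition for constructive reflection is 2 n t = m λ.
Minimum nonzero at m = 1: t = λ / (2 n) = 645 / (2 × 2.07) = 156 nm.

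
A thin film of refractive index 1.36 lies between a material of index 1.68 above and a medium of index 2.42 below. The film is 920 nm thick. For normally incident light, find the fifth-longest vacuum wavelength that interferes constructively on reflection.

556 nm

Ray reflecting at the top interface goes from n = 1.68 toward n = 1.36: no phase shift.
At the lower boundary (n = 1.36 to n = 2.42) the reflected ray undergoes a half-wave phase shift.
Net: one phase inversion between the two reflected rays.
With one net inversion, constructive interference in reflection requires 2 n t = (m + ½) λ.
λ = 2 n t / (m + ½). The fifth-longest wavelength is m = 4: λ = 2 × 1.36 × 920 / 4.50 = 556 nm.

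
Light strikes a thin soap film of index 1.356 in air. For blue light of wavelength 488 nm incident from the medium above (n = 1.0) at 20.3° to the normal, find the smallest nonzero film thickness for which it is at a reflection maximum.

Top surface (1.0 → 1.356): reflection off a higher-index medium gives a half-wave phase shift.
Bottom surface (1.356 → 1.0): reflection off a lower-index medium gives no phase shift.
Exactly one π shift → a net half-wave offset.
So the condition for constructive reflection is 2 n t cos θ_r = (m + ½) λ.
Snell's law: 1.0 sin 20.3° = 1.356 sin θ_r → sin θ_r = 0.256, cos θ_r = 0.967.
Minimum at m = 0: t = λ / (4 n cos θ_r) = 488 / (4 × 1.356 × 0.967) = 93.1 nm.

93.1 nm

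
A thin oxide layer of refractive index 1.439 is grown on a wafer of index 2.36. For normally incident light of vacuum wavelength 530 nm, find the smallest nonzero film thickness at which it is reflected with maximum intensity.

Top surface (1.0 → 1.439): reflection off a higher-index medium gives a half-wave phase shift.
Ray reflecting at the bottom interface goes from n = 1.439 toward n = 2.36: a half-wave phase shift.
Net: no relative phase inversion (both shifts match).
So the condition for constructive reflection is 2 n t = m λ.
Minimum nonzero at m = 1: t = λ / (2 n) = 530 / (2 × 1.439) = 184 nm.

184 nm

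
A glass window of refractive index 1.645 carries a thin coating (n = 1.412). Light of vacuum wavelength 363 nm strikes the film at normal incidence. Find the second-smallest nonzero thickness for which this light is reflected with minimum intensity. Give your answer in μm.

0.193 μm

Ray reflecting at the top interface goes from n = 1.0 toward n = 1.412: a half-wave phase shift.
Ray reflecting at the bottom interface goes from n = 1.412 toward n = 1.645: a half-wave phase shift.
The two reflections carry the same phase change, so no net offset.
For dark reflection here: 2 n t = (m + ½) λ.
The second-smallest nonzero thickness corresponds to m = 1: t = (m + ½) λ / (2 n) = 1.50 × 363 / (2 × 1.412) = 193 nm.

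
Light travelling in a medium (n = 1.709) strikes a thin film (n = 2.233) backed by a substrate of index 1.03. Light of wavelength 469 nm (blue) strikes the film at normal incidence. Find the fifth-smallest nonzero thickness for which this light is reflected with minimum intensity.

525 nm

Ray reflecting at the top interface goes from n = 1.709 toward n = 2.233: a half-wave phase shift.
At the lower boundary (n = 2.233 to n = 1.03) the reflected ray undergoes no phase shift.
Exactly one π shift → a net half-wave offset.
For weak reflection here: 2 n t = m λ.
The fifth-smallest nonzero thickness corresponds to m = 5: t = m λ / (2 n) = 5.00 × 469 / (2 × 2.233) = 525 nm.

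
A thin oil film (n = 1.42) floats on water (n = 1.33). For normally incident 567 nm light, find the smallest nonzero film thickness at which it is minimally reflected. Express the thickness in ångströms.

Ray reflecting at the top interface goes from n = 1.0 toward n = 1.42: a half-wave phase shift.
At the lower boundary (n = 1.42 to n = 1.33) the reflected ray undergoes no phase shift.
Net: one phase inversion between the two reflected rays.
With one net inversion, destructive interference in reflection requires 2 n t = m λ.
Minimum nonzero at m = 1: t = λ / (2 n) = 567 / (2 × 1.42) = 200 nm.

1996 Å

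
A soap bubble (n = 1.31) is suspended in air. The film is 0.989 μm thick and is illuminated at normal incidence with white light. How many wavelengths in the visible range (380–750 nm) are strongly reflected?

4

Top surface (1.0 → 1.31): reflection off a higher-index medium gives a half-wave phase shift.
Bottom surface (1.31 → 1.0): reflection off a lower-index medium gives no phase shift.
Net: one phase inversion between the two reflected rays.
With one net inversion, constructive interference in reflection requires 2 n t = (m + ½) λ.
λ = 2 n t / (m + ½) = 2591 / (m + ½) nm.
m=2: 1036 nm (IR); m=3: 740 nm (visible); m=4: 576 nm (visible); m=5: 471 nm (visible); m=6: 399 nm (visible); m=7: 345 nm (UV).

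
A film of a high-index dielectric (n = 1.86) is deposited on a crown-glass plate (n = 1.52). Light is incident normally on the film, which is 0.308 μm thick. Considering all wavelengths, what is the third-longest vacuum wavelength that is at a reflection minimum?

At the upper boundary (n = 1.0 to n = 1.86) the reflected ray undergoes a half-wave phase shift.
Bottom surface (1.86 → 1.52): reflection off a lower-index medium gives no phase shift.
Net: one phase inversion between the two reflected rays.
So the condition for destructive reflection is 2 n t = m λ.
λ = 2 n t / m. The third-longest wavelength is m = 3: λ = 2 × 1.86 × 308 / 3.00 = 382 nm.

382 nm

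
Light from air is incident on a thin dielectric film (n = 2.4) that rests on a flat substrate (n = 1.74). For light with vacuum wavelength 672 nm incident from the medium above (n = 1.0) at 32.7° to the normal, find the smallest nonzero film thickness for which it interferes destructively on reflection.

144 nm

Top surface (1.0 → 2.4): reflection off a higher-index medium gives a half-wave phase shift.
Bottom surface (2.4 → 1.74): reflection off a lower-index medium gives no phase shift.
Net: one phase inversion between the two reflected rays.
For minimum reflection here: 2 n t cos θ_r = m λ.
Snell's law: 1.0 sin 32.7° = 2.4 sin θ_r → sin θ_r = 0.225, cos θ_r = 0.974.
Minimum nonzero at m = 1: t = λ / (2 n cos θ_r) = 672 / (2 × 2.4 × 0.974) = 144 nm.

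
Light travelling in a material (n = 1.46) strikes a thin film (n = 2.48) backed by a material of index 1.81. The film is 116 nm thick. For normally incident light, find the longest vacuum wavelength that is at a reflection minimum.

575 nm

Top surface (1.46 → 2.48): reflection off a higher-index medium gives a half-wave phase shift.
Ray reflecting at the bottom interface goes from n = 2.48 toward n = 1.81: no phase shift.
Exactly one π shift → a net half-wave offset.
So the condition for destructive reflection is 2 n t = m λ.
λ = 2 n t / m. The longest wavelength is m = 1: λ = 2 × 2.48 × 116 / 1.00 = 575 nm.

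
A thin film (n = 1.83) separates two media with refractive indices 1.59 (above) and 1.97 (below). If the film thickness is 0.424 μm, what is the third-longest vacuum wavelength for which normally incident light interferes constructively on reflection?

517 nm

Top surface (1.59 → 1.83): reflection off a higher-index medium gives a half-wave phase shift.
At the lower boundary (n = 1.83 to n = 1.97) the reflected ray undergoes a half-wave phase shift.
The two reflections carry the same phase change, so no net offset.
So the condition for constructive reflection is 2 n t = m λ.
λ = 2 n t / m. The third-longest wavelength is m = 3: λ = 2 × 1.83 × 424 / 3.00 = 517 nm.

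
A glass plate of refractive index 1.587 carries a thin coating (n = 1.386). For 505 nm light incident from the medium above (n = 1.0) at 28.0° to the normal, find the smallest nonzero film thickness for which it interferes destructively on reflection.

At the upper boundary (n = 1.0 to n = 1.386) the reflected ray undergoes a half-wave phase shift.
Ray reflecting at the bottom interface goes from n = 1.386 toward n = 1.587: a half-wave phase shift.
Net: no relative phase inversion (both shifts match).
For minimum reflection here: 2 n t cos θ_r = (m + ½) λ.
Snell's law: 1.0 sin 28.0° = 1.386 sin θ_r → sin θ_r = 0.339, cos θ_r = 0.941.
Minimum at m = 0: t = λ / (4 n cos θ_r) = 505 / (4 × 1.386 × 0.941) = 96.8 nm.

96.8 nm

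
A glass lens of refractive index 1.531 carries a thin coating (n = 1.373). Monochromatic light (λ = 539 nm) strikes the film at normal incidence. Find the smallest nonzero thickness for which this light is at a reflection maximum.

Top surface (1.0 → 1.373): reflection off a higher-index medium gives a half-wave phase shift.
At the lower boundary (n = 1.373 to n = 1.531) the reflected ray undergoes a half-wave phase shift.
Zero or two π shifts → no net half-wave offset.
With no net inversion, constructive interference in reflection requires 2 n t = m λ.
The smallest nonzero thickness corresponds to m = 1: t = m λ / (2 n) = 1.00 × 539 / (2 × 1.373) = 196 nm.

196 nm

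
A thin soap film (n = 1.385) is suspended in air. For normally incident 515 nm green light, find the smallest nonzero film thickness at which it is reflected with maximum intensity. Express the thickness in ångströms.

930 Å

Ray reflecting at the top interface goes from n = 1.0 toward n = 1.385: a half-wave phase shift.
Ray reflecting at the bottom interface goes from n = 1.385 toward n = 1.0: no phase shift.
Net: one phase inversion between the two reflected rays.
For strong reflection here: 2 n t = (m + ½) λ.
Minimum at m = 0: t = λ / (4 n) = 515 / (4 × 1.385) = 93.0 nm.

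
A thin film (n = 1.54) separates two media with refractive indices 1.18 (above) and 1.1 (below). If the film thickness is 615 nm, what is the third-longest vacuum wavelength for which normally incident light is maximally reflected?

Ray reflecting at the top interface goes from n = 1.18 toward n = 1.54: a half-wave phase shift.
At the lower boundary (n = 1.54 to n = 1.1) the reflected ray undergoes no phase shift.
The two reflections differ by half a wavelength.
So the condition for constructive reflection is 2 n t = (m + ½) λ.
λ = 2 n t / (m + ½). The third-longest wavelength is m = 2: λ = 2 × 1.54 × 615 / 2.50 = 758 nm.

758 nm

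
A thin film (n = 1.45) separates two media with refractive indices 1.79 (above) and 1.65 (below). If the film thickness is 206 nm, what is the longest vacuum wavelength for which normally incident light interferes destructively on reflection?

597 nm

At the upper boundary (n = 1.79 to n = 1.45) the reflected ray undergoes no phase shift.
Ray reflecting at the bottom interface goes from n = 1.45 toward n = 1.65: a half-wave phase shift.
Net: one phase inversion between the two reflected rays.
With one net inversion, destructive interference in reflection requires 2 n t = m λ.
λ = 2 n t / m. The longest wavelength is m = 1: λ = 2 × 1.45 × 206 / 1.00 = 597 nm.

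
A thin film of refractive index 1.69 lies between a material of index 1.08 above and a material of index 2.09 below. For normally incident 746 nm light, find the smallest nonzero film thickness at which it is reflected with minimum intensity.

At the upper boundary (n = 1.08 to n = 1.69) the reflected ray undergoes a half-wave phase shift.
Bottom surface (1.69 → 2.09): reflection off a higher-index medium gives a half-wave phase shift.
Zero or two π shifts → no net half-wave offset.
So the condition for destructive reflection is 2 n t = (m + ½) λ.
Minimum at m = 0: t = λ / (4 n) = 746 / (4 × 1.69) = 110 nm.

110 nm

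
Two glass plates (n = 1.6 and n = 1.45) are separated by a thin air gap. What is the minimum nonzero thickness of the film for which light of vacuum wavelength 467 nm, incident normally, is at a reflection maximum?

Top surface (1.6 → 1.0): reflection off a lower-index medium gives no phase shift.
Ray reflecting at the bottom interface goes from n = 1.0 toward n = 1.45: a half-wave phase shift.
Exactly one π shift → a net half-wave offset.
For strong reflection here: 2 n t = (m + ½) λ.
Minimum at m = 0: t = λ / (4 n) = 467 / (4 × 1.0) = 117 nm.

117 nm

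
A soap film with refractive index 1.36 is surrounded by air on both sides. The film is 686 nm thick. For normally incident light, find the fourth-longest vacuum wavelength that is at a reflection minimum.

466 nm

Top surface (1.0 → 1.36): reflection off a higher-index medium gives a half-wave phase shift.
Ray reflecting at the bottom interface goes from n = 1.36 toward n = 1.0: no phase shift.
Exactly one π shift → a net half-wave offset.
For minimum reflection here: 2 n t = m λ.
λ = 2 n t / m. The fourth-longest wavelength is m = 4: λ = 2 × 1.36 × 686 / 4.00 = 466 nm.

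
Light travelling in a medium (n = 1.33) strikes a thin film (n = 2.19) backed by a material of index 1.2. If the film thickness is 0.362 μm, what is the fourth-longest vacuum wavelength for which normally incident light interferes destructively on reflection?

396 nm

Ray reflecting at the top interface goes from n = 1.33 toward n = 2.19: a half-wave phase shift.
At the lower boundary (n = 2.19 to n = 1.2) the reflected ray undergoes no phase shift.
Exactly one π shift → a net half-wave offset.
For minimum reflection here: 2 n t = m λ.
λ = 2 n t / m. The fourth-longest wavelength is m = 4: λ = 2 × 2.19 × 362 / 4.00 = 396 nm.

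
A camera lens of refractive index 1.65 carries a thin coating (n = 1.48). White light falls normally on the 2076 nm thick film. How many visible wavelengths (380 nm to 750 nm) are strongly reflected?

8

Ray reflecting at the top interface goes from n = 1.0 toward n = 1.48: a half-wave phase shift.
At the lower boundary (n = 1.48 to n = 1.65) the reflected ray undergoes a half-wave phase shift.
Net: no relative phase inversion (both shifts match).
So the condition for constructive reflection is 2 n t = m λ.
λ = 2 n t / m = 6145 / m nm.
m=8: 768 nm (IR); m=9: 683 nm (visible); m=10: 614 nm (visible); m=11: 559 nm (visible); m=12: 512 nm (visible); m=13: 473 nm (visible); m=14: 439 nm (visible); m=15: 410 nm (visible); m=16: 384 nm (visible); m=17: 361 nm (UV).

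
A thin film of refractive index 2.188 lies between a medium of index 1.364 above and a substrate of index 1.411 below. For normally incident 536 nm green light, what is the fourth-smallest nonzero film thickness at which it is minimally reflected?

At the upper boundary (n = 1.364 to n = 2.188) the reflected ray undergoes a half-wave phase shift.
Ray reflecting at the bottom interface goes from n = 2.188 toward n = 1.411: no phase shift.
Net: one phase inversion between the two reflected rays.
For weak reflection here: 2 n t = m λ.
The fourth-smallest nonzero thickness corresponds to m = 4: t = m λ / (2 n) = 4.00 × 536 / (2 × 2.188) = 490 nm.

490 nm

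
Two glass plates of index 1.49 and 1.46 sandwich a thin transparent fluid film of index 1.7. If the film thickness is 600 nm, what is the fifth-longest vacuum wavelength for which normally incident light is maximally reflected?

453 nm

At the upper boundary (n = 1.49 to n = 1.7) the reflected ray undergoes a half-wave phase shift.
At the lower boundary (n = 1.7 to n = 1.46) the reflected ray undergoes no phase shift.
Exactly one π shift → a net half-wave offset.
So the condition for constructive reflection is 2 n t = (m + ½) λ.
λ = 2 n t / (m + ½). The fifth-longest wavelength is m = 4: λ = 2 × 1.7 × 600 / 4.50 = 453 nm.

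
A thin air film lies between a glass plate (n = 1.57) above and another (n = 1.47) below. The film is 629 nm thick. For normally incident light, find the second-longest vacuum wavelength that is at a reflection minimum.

Ray reflecting at the top interface goes from n = 1.57 toward n = 1.0: no phase shift.
At the lower boundary (n = 1.0 to n = 1.47) the reflected ray undergoes a half-wave phase shift.
Net: one phase inversion between the two reflected rays.
For weak reflection here: 2 n t = m λ.
λ = 2 n t / m. The second-longest wavelength is m = 2: λ = 2 × 1.0 × 629 / 2.00 = 629 nm.

629 nm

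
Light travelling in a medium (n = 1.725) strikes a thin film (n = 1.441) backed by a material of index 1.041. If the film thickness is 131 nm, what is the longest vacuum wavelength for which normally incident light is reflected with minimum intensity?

755 nm

Top surface (1.725 → 1.441): reflection off a lower-index medium gives no phase shift.
Bottom surface (1.441 → 1.041): reflection off a lower-index medium gives no phase shift.
Zero or two π shifts → no net half-wave offset.
For minimum reflection here: 2 n t = (m + ½) λ.
λ = 2 n t / (m + ½). The longest wavelength is m = 0: λ = 2 × 1.441 × 131 / 0.500 = 755 nm.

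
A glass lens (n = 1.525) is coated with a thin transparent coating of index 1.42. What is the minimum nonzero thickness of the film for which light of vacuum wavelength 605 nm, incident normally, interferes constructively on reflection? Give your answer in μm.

0.213 μm

At the upper boundary (n = 1.0 to n = 1.42) the reflected ray undergoes a half-wave phase shift.
At the lower boundary (n = 1.42 to n = 1.525) the reflected ray undergoes a half-wave phase shift.
Zero or two π shifts → no net half-wave offset.
With no net inversion, constructive interference in reflection requires 2 n t = m λ.
Minimum nonzero at m = 1: t = λ / (2 n) = 605 / (2 × 1.42) = 213 nm.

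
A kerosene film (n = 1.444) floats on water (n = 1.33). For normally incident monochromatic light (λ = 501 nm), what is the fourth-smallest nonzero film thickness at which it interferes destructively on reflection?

Top surface (1.0 → 1.444): reflection off a higher-index medium gives a half-wave phase shift.
Bottom surface (1.444 → 1.33): reflection off a lower-index medium gives no phase shift.
Exactly one π shift → a net half-wave offset.
With one net inversion, destructive interference in reflection requires 2 n t = m λ.
The fourth-smallest nonzero thickness corresponds to m = 4: t = m λ / (2 n) = 4.00 × 501 / (2 × 1.444) = 694 nm.

694 nm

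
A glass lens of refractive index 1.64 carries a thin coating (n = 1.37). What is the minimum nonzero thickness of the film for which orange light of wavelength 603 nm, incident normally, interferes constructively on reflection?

Top surface (1.0 → 1.37): reflection off a higher-index medium gives a half-wave phase shift.
Bottom surface (1.37 → 1.64): reflection off a higher-index medium gives a half-wave phase shift.
Net: no relative phase inversion (both shifts match).
So the condition for constructive reflection is 2 n t = m λ.
Minimum nonzero at m = 1: t = λ / (2 n) = 603 / (2 × 1.37) = 220 nm.

220 nm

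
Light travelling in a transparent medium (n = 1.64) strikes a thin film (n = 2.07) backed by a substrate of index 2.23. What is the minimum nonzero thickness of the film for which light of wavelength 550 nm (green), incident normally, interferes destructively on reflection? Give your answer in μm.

Top surface (1.64 → 2.07): reflection off a higher-index medium gives a half-wave phase shift.
Bottom surface (2.07 → 2.23): reflection off a higher-index medium gives a half-wave phase shift.
Zero or two π shifts → no net half-wave offset.
So the condition for destructive reflection is 2 n t = (m + ½) λ.
Minimum at m = 0: t = λ / (4 n) = 550 / (4 × 2.07) = 66.4 nm.

0.0664 μm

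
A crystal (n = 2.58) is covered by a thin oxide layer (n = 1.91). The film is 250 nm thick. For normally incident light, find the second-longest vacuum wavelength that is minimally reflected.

637 nm

Top surface (1.0 → 1.91): reflection off a higher-index medium gives a half-wave phase shift.
At the lower boundary (n = 1.91 to n = 2.58) the reflected ray undergoes a half-wave phase shift.
Net: no relative phase inversion (both shifts match).
So the condition for destructive reflection is 2 n t = (m + ½) λ.
λ = 2 n t / (m + ½). The second-longest wavelength is m = 1: λ = 2 × 1.91 × 250 / 1.50 = 637 nm.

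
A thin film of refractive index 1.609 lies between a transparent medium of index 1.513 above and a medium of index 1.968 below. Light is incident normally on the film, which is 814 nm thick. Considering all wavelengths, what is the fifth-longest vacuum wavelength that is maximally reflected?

At the upper boundary (n = 1.513 to n = 1.609) the reflected ray undergoes a half-wave phase shift.
Ray reflecting at the bottom interface goes from n = 1.609 toward n = 1.968: a half-wave phase shift.
Zero or two π shifts → no net half-wave offset.
So the condition for constructive reflection is 2 n t = m λ.
λ = 2 n t / m. The fifth-longest wavelength is m = 5: λ = 2 × 1.609 × 814 / 5.00 = 524 nm.

524 nm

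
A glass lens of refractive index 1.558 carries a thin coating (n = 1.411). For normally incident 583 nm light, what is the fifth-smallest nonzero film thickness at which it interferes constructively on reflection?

At the upper boundary (n = 1.0 to n = 1.411) the reflected ray undergoes a half-wave phase shift.
Ray reflecting at the bottom interface goes from n = 1.411 toward n = 1.558: a half-wave phase shift.
The two reflections carry the same phase change, so no net offset.
So the condition for constructive reflection is 2 n t = m λ.
The fifth-smallest nonzero thickness corresponds to m = 5: t = m λ / (2 n) = 5.00 × 583 / (2 × 1.411) = 1033 nm.

1033 nm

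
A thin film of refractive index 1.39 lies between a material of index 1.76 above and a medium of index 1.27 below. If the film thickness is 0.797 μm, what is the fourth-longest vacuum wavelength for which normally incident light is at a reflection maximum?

554 nm

Top surface (1.76 → 1.39): reflection off a lower-index medium gives no phase shift.
At the lower boundary (n = 1.39 to n = 1.27) the reflected ray undergoes no phase shift.
The two reflections carry the same phase change, so no net offset.
With no net inversion, constructive interference in reflection requires 2 n t = m λ.
λ = 2 n t / m. The fourth-longest wavelength is m = 4: λ = 2 × 1.39 × 797 / 4.00 = 554 nm.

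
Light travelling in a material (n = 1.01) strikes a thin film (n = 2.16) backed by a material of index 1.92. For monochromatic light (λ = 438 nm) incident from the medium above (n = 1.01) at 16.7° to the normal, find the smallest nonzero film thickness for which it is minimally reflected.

102 nm

At the upper boundary (n = 1.01 to n = 2.16) the reflected ray undergoes a half-wave phase shift.
Ray reflecting at the bottom interface goes from n = 2.16 toward n = 1.92: no phase shift.
Exactly one π shift → a net half-wave offset.
For dark reflection here: 2 n t cos θ_r = m λ.
Snell's law: 1.01 sin 16.7° = 2.16 sin θ_r → sin θ_r = 0.134, cos θ_r = 0.991.
Minimum nonzero at m = 1: t = λ / (2 n cos θ_r) = 438 / (2 × 2.16 × 0.991) = 102 nm.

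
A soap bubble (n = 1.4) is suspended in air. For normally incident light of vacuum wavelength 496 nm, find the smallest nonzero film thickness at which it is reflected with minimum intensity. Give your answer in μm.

0.177 μm

At the upper boundary (n = 1.0 to n = 1.4) the reflected ray undergoes a half-wave phase shift.
Bottom surface (1.4 → 1.0): reflection off a lower-index medium gives no phase shift.
Exactly one π shift → a net half-wave offset.
With one net inversion, destructive interference in reflection requires 2 n t = m λ.
Minimum nonzero at m = 1: t = λ / (2 n) = 496 / (2 × 1.4) = 177 nm.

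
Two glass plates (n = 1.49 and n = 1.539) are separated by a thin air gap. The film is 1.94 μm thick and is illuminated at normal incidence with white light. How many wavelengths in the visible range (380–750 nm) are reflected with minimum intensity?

5

Top surface (1.49 → 1.0): reflection off a lower-index medium gives no phase shift.
At the lower boundary (n = 1.0 to n = 1.539) the reflected ray undergoes a half-wave phase shift.
Net: one phase inversion between the two reflected rays.
With one net inversion, destructive interference in reflection requires 2 n t = m λ.
λ = 2 n t / m = 3880 / m nm.
m=5: 776 nm (IR); m=6: 647 nm (visible); m=7: 554 nm (visible); m=8: 485 nm (visible); m=9: 431 nm (visible); m=10: 388 nm (visible); m=11: 353 nm (UV).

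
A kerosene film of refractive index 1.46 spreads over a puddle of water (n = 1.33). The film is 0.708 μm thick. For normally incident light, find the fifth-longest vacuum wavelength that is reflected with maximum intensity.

Ray reflecting at the top interface goes from n = 1.0 toward n = 1.46: a half-wave phase shift.
Bottom surface (1.46 → 1.33): reflection off a lower-index medium gives no phase shift.
Net: one phase inversion between the two reflected rays.
With one net inversion, constructive interference in reflection requires 2 n t = (m + ½) λ.
λ = 2 n t / (m + ½). The fifth-longest wavelength is m = 4: λ = 2 × 1.46 × 708 / 4.50 = 459 nm.

459 nm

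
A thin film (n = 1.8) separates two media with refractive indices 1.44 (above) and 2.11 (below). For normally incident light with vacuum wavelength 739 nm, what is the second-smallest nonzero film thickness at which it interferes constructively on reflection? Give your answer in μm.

0.411 μm

Ray reflecting at the top interface goes from n = 1.44 toward n = 1.8: a half-wave phase shift.
Ray reflecting at the bottom interface goes from n = 1.8 toward n = 2.11: a half-wave phase shift.
The two reflections carry the same phase change, so no net offset.
With no net inversion, constructive interference in reflection requires 2 n t = m λ.
The second-smallest nonzero thickness corresponds to m = 2: t = m λ / (2 n) = 2.00 × 739 / (2 × 1.8) = 411 nm.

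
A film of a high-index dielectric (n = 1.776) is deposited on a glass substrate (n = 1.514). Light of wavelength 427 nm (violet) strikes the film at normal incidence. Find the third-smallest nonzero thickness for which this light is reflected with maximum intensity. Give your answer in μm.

0.301 μm

Top surface (1.0 → 1.776): reflection off a higher-index medium gives a half-wave phase shift.
Bottom surface (1.776 → 1.514): reflection off a lower-index medium gives no phase shift.
Exactly one π shift → a net half-wave offset.
For strong reflection here: 2 n t = (m + ½) λ.
The third-smallest nonzero thickness corresponds to m = 2: t = (m + ½) λ / (2 n) = 2.50 × 427 / (2 × 1.776) = 301 nm.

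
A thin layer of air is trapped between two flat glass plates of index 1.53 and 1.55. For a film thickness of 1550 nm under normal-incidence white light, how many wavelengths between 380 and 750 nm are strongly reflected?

4

At the upper boundary (n = 1.53 to n = 1.0) the reflected ray undergoes no phase shift.
At the lower boundary (n = 1.0 to n = 1.55) the reflected ray undergoes a half-wave phase shift.
Net: one phase inversion between the two reflected rays.
With one net inversion, constructive interference in reflection requires 2 n t = (m + ½) λ.
λ = 2 n t / (m + ½) = 3100 / (m + ½) nm.
m=3: 886 nm (IR); m=4: 689 nm (visible); m=5: 564 nm (visible); m=6: 477 nm (visible); m=7: 413 nm (visible); m=8: 365 nm (UV).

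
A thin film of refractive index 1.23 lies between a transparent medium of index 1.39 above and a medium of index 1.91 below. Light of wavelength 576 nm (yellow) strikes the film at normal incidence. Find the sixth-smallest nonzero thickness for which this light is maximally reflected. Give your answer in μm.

1.29 μm

Top surface (1.39 → 1.23): reflection off a lower-index medium gives no phase shift.
At the lower boundary (n = 1.23 to n = 1.91) the reflected ray undergoes a half-wave phase shift.
Net: one phase inversion between the two reflected rays.
For bright reflection here: 2 n t = (m + ½) λ.
The sixth-smallest nonzero thickness corresponds to m = 5: t = (m + ½) λ / (2 n) = 5.50 × 576 / (2 × 1.23) = 1288 nm.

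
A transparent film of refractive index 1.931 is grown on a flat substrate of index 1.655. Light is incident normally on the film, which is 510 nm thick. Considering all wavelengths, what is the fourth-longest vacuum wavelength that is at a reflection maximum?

At the upper boundary (n = 1.0 to n = 1.931) the reflected ray undergoes a half-wave phase shift.
Ray reflecting at the bottom interface goes from n = 1.931 toward n = 1.655: no phase shift.
The two reflections differ by half a wavelength.
So the condition for constructive reflection is 2 n t = (m + ½) λ.
λ = 2 n t / (m + ½). The fourth-longest wavelength is m = 3: λ = 2 × 1.931 × 510 / 3.50 = 563 nm.

563 nm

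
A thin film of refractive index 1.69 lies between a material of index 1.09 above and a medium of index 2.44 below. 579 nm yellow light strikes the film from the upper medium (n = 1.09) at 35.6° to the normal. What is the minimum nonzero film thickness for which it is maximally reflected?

Top surface (1.09 → 1.69): reflection off a higher-index medium gives a half-wave phase shift.
At the lower boundary (n = 1.69 to n = 2.44) the reflected ray undergoes a half-wave phase shift.
Zero or two π shifts → no net half-wave offset.
With no net inversion, constructive interference in reflection requires 2 n t cos θ_r = m λ.
Snell's law: 1.09 sin 35.6° = 1.69 sin θ_r → sin θ_r = 0.375, cos θ_r = 0.927.
Minimum nonzero at m = 1: t = λ / (2 n cos θ_r) = 579 / (2 × 1.69 × 0.927) = 185 nm.

185 nm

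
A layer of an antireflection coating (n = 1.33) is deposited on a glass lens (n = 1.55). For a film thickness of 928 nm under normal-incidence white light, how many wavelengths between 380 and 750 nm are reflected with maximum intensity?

3

At the upper boundary (n = 1.0 to n = 1.33) the reflected ray undergoes a half-wave phase shift.
Bottom surface (1.33 → 1.55): reflection off a higher-index medium gives a half-wave phase shift.
Net: no relative phase inversion (both shifts match).
For maximum reflection here: 2 n t = m λ.
λ = 2 n t / m = 2468 / m nm.
m=3: 823 nm (IR); m=4: 617 nm (visible); m=5: 494 nm (visible); m=6: 411 nm (visible); m=7: 353 nm (UV).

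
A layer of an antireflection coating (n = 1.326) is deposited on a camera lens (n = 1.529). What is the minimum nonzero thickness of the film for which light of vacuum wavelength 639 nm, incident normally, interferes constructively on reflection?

Ray reflecting at the top interface goes from n = 1.0 toward n = 1.326: a half-wave phase shift.
Bottom surface (1.326 → 1.529): reflection off a higher-index medium gives a half-wave phase shift.
The two reflections carry the same phase change, so no net offset.
With no net inversion, constructive interference in reflection requires 2 n t = m λ.
Minimum nonzero at m = 1: t = λ / (2 n) = 639 / (2 × 1.326) = 241 nm.

241 nm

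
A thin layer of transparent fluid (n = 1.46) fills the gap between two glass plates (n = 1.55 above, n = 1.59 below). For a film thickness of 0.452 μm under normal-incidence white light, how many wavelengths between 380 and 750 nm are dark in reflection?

Top surface (1.55 → 1.46): reflection off a lower-index medium gives no phase shift.
Ray reflecting at the bottom interface goes from n = 1.46 toward n = 1.59: a half-wave phase shift.
Exactly one π shift → a net half-wave offset.
With one net inversion, destructive interference in reflection requires 2 n t = m λ.
λ = 2 n t / m = 1320 / m nm.
m=1: 1320 nm (IR); m=2: 660 nm (visible); m=3: 440 nm (visible); m=4: 330 nm (UV).

2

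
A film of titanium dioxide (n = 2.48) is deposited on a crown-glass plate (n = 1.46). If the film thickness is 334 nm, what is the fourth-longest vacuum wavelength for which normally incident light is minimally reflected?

At the upper boundary (n = 1.0 to n = 2.48) the reflected ray undergoes a half-wave phase shift.
At the lower boundary (n = 2.48 to n = 1.46) the reflected ray undergoes no phase shift.
The two reflections differ by half a wavelength.
So the condition for destructive reflection is 2 n t = m λ.
λ = 2 n t / m. The fourth-longest wavelength is m = 4: λ = 2 × 2.48 × 334 / 4.00 = 414 nm.

414 nm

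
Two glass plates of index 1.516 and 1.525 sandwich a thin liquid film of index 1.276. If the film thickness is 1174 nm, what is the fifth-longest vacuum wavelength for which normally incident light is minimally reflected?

599 nm

Ray reflecting at the top interface goes from n = 1.516 toward n = 1.276: no phase shift.
Ray reflecting at the bottom interface goes from n = 1.276 toward n = 1.525: a half-wave phase shift.
Exactly one π shift → a net half-wave offset.
With one net inversion, destructive interference in reflection requires 2 n t = m λ.
λ = 2 n t / m. The fifth-longest wavelength is m = 5: λ = 2 × 1.276 × 1174 / 5.00 = 599 nm.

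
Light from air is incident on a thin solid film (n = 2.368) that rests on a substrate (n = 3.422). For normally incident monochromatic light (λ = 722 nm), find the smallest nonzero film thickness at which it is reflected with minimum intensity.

76.2 nm

At the upper boundary (n = 1.0 to n = 2.368) the reflected ray undergoes a half-wave phase shift.
At the lower boundary (n = 2.368 to n = 3.422) the reflected ray undergoes a half-wave phase shift.
Net: no relative phase inversion (both shifts match).
With no net inversion, destructive interference in reflection requires 2 n t = (m + ½) λ.
Minimum at m = 0: t = λ / (4 n) = 722 / (4 × 2.368) = 76.2 nm.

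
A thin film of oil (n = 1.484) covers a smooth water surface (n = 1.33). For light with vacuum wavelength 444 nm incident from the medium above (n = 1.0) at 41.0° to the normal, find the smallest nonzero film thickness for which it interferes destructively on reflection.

167 nm

Ray reflecting at the top interface goes from n = 1.0 toward n = 1.484: a half-wave phase shift.
Ray reflecting at the bottom interface goes from n = 1.484 toward n = 1.33: no phase shift.
Net: one phase inversion between the two reflected rays.
So the condition for destructive reflection is 2 n t cos θ_r = m λ.
Snell's law: 1.0 sin 41.0° = 1.484 sin θ_r → sin θ_r = 0.442, cos θ_r = 0.897.
Minimum nonzero at m = 1: t = λ / (2 n cos θ_r) = 444 / (2 × 1.484 × 0.897) = 167 nm.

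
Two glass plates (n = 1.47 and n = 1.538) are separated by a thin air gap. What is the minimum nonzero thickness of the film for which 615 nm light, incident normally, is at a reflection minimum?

308 nm

Ray reflecting at the top interface goes from n = 1.47 toward n = 1.0: no phase shift.
Bottom surface (1.0 → 1.538): reflection off a higher-index medium gives a half-wave phase shift.
The two reflections differ by half a wavelength.
For minimum reflection here: 2 n t = m λ.
Minimum nonzero at m = 1: t = λ / (2 n) = 615 / (2 × 1.0) = 308 nm.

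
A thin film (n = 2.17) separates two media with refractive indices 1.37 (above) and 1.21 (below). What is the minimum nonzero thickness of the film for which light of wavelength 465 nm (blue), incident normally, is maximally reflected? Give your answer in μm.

0.0536 μm

Top surface (1.37 → 2.17): reflection off a higher-index medium gives a half-wave phase shift.
Ray reflecting at the bottom interface goes from n = 2.17 toward n = 1.21: no phase shift.
The two reflections differ by half a wavelength.
So the condition for constructive reflection is 2 n t = (m + ½) λ.
Minimum at m = 0: t = λ / (4 n) = 465 / (4 × 2.17) = 53.6 nm.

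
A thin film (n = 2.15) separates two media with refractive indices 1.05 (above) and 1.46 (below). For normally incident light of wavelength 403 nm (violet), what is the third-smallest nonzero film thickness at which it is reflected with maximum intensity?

Top surface (1.05 → 2.15): reflection off a higher-index medium gives a half-wave phase shift.
Bottom surface (2.15 → 1.46): reflection off a lower-index medium gives no phase shift.
Net: one phase inversion between the two reflected rays.
So the condition for constructive reflection is 2 n t = (m + ½) λ.
The third-smallest nonzero thickness corresponds to m = 2: t = (m + ½) λ / (2 n) = 2.50 × 403 / (2 × 2.15) = 234 nm.

234 nm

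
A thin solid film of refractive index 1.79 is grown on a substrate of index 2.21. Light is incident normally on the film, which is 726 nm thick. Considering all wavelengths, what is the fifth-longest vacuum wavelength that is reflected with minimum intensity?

578 nm

Top surface (1.0 → 1.79): reflection off a higher-index medium gives a half-wave phase shift.
Bottom surface (1.79 → 2.21): reflection off a higher-index medium gives a half-wave phase shift.
The two reflections carry the same phase change, so no net offset.
With no net inversion, destructive interference in reflection requires 2 n t = (m + ½) λ.
λ = 2 n t / (m + ½). The fifth-longest wavelength is m = 4: λ = 2 × 1.79 × 726 / 4.50 = 578 nm.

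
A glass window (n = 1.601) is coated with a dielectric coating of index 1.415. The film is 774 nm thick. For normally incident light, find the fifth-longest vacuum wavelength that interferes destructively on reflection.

487 nm

Top surface (1.0 → 1.415): reflection off a higher-index medium gives a half-wave phase shift.
Bottom surface (1.415 → 1.601): reflection off a higher-index medium gives a half-wave phase shift.
Net: no relative phase inversion (both shifts match).
So the condition for destructive reflection is 2 n t = (m + ½) λ.
λ = 2 n t / (m + ½). The fifth-longest wavelength is m = 4: λ = 2 × 1.415 × 774 / 4.50 = 487 nm.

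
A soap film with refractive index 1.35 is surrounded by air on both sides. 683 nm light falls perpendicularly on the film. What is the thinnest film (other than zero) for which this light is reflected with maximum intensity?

Ray reflecting at the top interface goes from n = 1.0 toward n = 1.35: a half-wave phase shift.
Ray reflecting at the bottom interface goes from n = 1.35 toward n = 1.0: no phase shift.
Net: one phase inversion between the two reflected rays.
So the condition for constructive reflection is 2 n t = (m + ½) λ.
Minimum at m = 0: t = λ / (4 n) = 683 / (4 × 1.35) = 126 nm.

126 nm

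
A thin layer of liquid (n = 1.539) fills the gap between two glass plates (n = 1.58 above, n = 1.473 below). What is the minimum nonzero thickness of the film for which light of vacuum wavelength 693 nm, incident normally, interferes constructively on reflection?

225 nm

Top surface (1.58 → 1.539): reflection off a lower-index medium gives no phase shift.
Bottom surface (1.539 → 1.473): reflection off a lower-index medium gives no phase shift.
The two reflections carry the same phase change, so no net offset.
So the condition for constructive reflection is 2 n t = m λ.
Minimum nonzero at m = 1: t = λ / (2 n) = 693 / (2 × 1.539) = 225 nm.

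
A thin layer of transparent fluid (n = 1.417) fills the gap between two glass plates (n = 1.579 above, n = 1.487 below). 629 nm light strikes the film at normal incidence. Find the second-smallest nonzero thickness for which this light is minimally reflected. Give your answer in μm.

0.444 μm

Ray reflecting at the top interface goes from n = 1.579 toward n = 1.417: no phase shift.
Bottom surface (1.417 → 1.487): reflection off a higher-index medium gives a half-wave phase shift.
Net: one phase inversion between the two reflected rays.
So the condition for destructive reflection is 2 n t = m λ.
The second-smallest nonzero thickness corresponds to m = 2: t = m λ / (2 n) = 2.00 × 629 / (2 × 1.417) = 444 nm.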